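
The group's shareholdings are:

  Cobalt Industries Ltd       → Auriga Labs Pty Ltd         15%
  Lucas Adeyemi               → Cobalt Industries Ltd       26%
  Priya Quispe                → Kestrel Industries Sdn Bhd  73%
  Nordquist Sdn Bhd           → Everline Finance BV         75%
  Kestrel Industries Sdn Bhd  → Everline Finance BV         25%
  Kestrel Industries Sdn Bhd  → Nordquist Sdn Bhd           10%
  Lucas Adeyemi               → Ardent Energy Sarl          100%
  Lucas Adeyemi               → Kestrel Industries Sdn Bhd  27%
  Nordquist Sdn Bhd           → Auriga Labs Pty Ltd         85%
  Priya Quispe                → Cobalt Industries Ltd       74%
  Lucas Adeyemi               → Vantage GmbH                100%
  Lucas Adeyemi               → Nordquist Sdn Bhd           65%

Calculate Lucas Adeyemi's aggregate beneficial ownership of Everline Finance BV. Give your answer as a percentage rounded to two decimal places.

57.53%

Lucas reaches Everline along 3 paths.
Via Kestrel: 27% × 25% = 6.75%.
Via Kestrel → Nordquist: 27% × 10% × 75% = 2.025%.
Via Nordquist: 65% × 75% = 48.75%.
Total: 6.75% + 2.025% + 48.75% = 57.525%.
Rounded: 57.53%.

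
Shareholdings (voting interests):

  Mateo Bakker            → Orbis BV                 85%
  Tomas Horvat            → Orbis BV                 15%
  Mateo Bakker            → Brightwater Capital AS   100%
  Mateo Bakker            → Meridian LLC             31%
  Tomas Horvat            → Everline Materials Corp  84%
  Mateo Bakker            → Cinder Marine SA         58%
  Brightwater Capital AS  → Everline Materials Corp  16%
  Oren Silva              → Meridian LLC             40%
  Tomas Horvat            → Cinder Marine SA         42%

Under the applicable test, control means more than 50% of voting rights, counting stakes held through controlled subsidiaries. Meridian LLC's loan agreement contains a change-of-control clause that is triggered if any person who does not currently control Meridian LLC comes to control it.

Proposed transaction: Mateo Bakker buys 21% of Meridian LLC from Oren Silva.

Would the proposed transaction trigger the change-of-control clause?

Yes

The purchase adds only to Mateo's holdings (Oren's stake shrinks), so Mateo is the only person who could newly come to control Meridian.
Mateo holds 85% of Orbis, so Mateo controls Orbis.
Mateo holds 58% of Cinder, so Mateo controls Cinder.
Mateo holds 100% of Brightwater, so Mateo controls Brightwater.
In Meridian, Mateo's side holds only 31%, not > 50%.
So before the transaction, Mateo does not control Meridian.
After the purchase, Mateo's direct stake in Meridian rises to 31% + 21% = 52%, and Oren's stake falls to 19%.
Mateo holds 52% of Meridian, so Mateo controls Meridian.
Mateo did not control Meridian before and does after, so the clause is triggered.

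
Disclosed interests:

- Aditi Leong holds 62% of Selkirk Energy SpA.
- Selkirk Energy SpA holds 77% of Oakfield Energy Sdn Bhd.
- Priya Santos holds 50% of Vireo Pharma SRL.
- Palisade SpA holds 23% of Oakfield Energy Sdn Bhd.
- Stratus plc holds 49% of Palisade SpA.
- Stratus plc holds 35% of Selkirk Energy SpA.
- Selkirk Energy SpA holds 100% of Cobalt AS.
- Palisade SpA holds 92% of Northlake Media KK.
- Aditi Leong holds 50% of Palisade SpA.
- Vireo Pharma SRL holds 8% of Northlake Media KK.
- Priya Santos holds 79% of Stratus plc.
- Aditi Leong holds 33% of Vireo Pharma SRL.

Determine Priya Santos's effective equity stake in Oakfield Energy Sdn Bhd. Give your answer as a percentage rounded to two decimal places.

30.19%

Priya reaches Oakfield along 2 paths.
Via Stratus → Selkirk: 79% × 35% × 77% = 21.2905%.
Via Stratus → Palisade: 79% × 49% × 23% = 8.9033%.
Total: 21.2905% + 8.9033% = 30.1938%.
Rounded: 30.19%.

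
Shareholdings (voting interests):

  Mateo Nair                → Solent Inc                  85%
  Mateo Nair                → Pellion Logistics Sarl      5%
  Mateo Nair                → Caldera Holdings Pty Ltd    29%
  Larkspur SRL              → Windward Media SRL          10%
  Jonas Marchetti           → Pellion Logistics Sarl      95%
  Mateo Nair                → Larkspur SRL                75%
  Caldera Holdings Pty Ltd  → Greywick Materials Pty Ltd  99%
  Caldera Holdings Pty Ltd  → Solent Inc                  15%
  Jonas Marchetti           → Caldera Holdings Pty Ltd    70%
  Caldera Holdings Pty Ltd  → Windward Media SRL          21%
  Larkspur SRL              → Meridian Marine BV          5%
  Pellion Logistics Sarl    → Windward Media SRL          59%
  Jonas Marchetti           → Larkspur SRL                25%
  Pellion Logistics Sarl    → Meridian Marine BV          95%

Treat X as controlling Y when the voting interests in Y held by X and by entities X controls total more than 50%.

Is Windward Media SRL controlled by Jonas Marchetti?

Jonas holds 95% of Pellion, so Jonas controls Pellion.
Jonas holds 70% of Caldera, so Jonas controls Caldera.
Caldera and Pellion together hold 21% + 59% = 80% of Windward, so Jonas controls Windward.

Yes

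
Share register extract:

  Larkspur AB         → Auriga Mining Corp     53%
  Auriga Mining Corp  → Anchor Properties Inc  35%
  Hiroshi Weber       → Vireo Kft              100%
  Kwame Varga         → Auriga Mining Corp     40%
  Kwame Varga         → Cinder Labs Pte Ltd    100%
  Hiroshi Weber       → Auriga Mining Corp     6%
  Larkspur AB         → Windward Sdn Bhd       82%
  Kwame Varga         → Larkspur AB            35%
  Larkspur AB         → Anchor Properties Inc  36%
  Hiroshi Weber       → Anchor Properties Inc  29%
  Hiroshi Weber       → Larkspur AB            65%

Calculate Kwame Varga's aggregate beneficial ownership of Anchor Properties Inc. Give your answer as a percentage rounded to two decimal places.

33.09%

Kwame reaches Anchor along 3 paths.
Via Larkspur: 35% × 36% = 12.6%.
Via Larkspur → Auriga: 35% × 53% × 35% = 6.4925%.
Via Auriga: 40% × 35% = 14%.
Total: 12.6% + 6.4925% + 14% = 33.0925%.
Rounded: 33.09%.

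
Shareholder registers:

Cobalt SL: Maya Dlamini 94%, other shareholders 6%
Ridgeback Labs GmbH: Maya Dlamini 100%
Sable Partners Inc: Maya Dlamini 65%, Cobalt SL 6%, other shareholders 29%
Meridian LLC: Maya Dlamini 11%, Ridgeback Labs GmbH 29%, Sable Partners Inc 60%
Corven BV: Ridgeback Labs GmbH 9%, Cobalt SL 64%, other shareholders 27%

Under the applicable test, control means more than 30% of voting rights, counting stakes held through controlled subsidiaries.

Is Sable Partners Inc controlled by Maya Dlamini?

Yes

Maya holds 94% of Cobalt, so Maya controls Cobalt.
Maya and Cobalt together hold 65% + 6% = 71% of Sable, so Maya controls Sable.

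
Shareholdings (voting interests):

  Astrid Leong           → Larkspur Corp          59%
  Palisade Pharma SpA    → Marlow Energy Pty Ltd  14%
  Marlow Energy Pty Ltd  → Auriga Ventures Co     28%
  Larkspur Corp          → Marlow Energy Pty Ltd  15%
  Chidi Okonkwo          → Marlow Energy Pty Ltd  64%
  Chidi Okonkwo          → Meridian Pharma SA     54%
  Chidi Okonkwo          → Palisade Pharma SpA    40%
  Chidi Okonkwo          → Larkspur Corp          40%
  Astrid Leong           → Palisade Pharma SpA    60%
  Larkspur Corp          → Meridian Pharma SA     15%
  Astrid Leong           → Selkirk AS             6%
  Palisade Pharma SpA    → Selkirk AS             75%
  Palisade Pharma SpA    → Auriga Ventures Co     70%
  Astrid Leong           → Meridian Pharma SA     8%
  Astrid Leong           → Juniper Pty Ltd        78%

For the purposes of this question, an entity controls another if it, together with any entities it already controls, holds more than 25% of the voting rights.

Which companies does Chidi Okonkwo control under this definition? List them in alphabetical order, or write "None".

Auriga Ventures Co, Larkspur Corp, Marlow Energy Pty Ltd, Meridian Pharma SA, Palisade Pharma SpA, Selkirk AS

Chidi holds 40% of Larkspur, so Chidi controls Larkspur.
Chidi holds 40% of Palisade, so Chidi controls Palisade.
Palisade holds 75% of Selkirk, so Chidi controls Selkirk.
Palisade and Chidi and Larkspur together hold 14% + 64% + 15% = 93% of Marlow, so Chidi controls Marlow.
Chidi and Larkspur together hold 54% + 15% = 69% of Meridian, so Chidi controls Meridian.
Marlow and Palisade together hold 28% + 70% = 98% of Auriga, so Chidi controls Auriga.
No other company's threshold is met.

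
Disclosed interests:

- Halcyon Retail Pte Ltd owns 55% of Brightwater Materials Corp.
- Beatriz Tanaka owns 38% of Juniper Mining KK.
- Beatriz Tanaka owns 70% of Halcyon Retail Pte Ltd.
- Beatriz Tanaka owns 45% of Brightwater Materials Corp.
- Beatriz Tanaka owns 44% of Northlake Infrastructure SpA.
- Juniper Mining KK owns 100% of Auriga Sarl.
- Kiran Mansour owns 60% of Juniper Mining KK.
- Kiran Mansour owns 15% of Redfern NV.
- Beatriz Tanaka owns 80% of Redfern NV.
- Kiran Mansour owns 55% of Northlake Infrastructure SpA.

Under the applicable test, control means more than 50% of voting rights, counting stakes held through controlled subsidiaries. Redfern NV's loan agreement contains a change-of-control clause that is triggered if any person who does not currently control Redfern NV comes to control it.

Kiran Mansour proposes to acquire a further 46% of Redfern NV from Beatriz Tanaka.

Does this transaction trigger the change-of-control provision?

Yes

The purchase adds only to Kiran's holdings (Beatriz's stake shrinks), so Kiran is the only person who could newly come to control Redfern.
Kiran holds 55% of Northlake, so Kiran controls Northlake.
Kiran holds 60% of Juniper, so Kiran controls Juniper.
Juniper holds 100% of Auriga, so Kiran controls Auriga.
In Redfern, Kiran's side holds only 15%, not > 50%.
So before the transaction, Kiran does not control Redfern.
After the purchase, Kiran's direct stake in Redfern rises to 15% + 46% = 61%, and Beatriz's stake falls to 34%.
Kiran holds 61% of Redfern, so Kiran controls Redfern.
Kiran did not control Redfern before and does after, so the clause is triggered.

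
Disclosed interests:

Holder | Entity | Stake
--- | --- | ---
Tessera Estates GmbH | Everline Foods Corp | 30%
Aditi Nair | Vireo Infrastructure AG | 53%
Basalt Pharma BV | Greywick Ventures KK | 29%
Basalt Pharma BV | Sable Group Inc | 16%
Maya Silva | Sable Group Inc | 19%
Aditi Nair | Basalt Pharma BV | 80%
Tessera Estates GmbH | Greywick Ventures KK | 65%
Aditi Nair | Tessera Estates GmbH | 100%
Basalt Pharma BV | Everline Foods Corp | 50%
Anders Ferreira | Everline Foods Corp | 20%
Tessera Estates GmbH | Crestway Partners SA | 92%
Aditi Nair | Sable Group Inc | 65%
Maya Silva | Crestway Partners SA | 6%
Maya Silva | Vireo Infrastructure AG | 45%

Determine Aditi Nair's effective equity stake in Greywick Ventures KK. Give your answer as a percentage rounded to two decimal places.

88.20%

Aditi reaches Greywick along 2 paths.
Via Tessera: 100% × 65% = 65%.
Via Basalt: 80% × 29% = 23.2%.
Total: 65% + 23.2% = 88.2%.
Rounded: 88.20%.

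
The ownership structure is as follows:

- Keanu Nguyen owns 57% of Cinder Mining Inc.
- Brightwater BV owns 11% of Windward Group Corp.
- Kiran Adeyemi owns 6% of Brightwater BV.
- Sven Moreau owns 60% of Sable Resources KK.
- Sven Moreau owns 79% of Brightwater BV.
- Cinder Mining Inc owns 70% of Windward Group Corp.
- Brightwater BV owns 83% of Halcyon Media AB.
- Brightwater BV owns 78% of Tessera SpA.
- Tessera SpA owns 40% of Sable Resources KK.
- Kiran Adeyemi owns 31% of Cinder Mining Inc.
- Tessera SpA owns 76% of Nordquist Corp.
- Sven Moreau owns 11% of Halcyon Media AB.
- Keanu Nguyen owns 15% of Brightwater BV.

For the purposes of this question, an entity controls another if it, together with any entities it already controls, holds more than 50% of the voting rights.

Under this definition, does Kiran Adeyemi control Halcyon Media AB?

Kiran's largest direct stake is 31% in Cinder, which does not meet the threshold, so Kiran controls no company.
Neither Kiran nor any entity Kiran controls holds any voting interest in Halcyon.
So Kiran does not control Halcyon.

No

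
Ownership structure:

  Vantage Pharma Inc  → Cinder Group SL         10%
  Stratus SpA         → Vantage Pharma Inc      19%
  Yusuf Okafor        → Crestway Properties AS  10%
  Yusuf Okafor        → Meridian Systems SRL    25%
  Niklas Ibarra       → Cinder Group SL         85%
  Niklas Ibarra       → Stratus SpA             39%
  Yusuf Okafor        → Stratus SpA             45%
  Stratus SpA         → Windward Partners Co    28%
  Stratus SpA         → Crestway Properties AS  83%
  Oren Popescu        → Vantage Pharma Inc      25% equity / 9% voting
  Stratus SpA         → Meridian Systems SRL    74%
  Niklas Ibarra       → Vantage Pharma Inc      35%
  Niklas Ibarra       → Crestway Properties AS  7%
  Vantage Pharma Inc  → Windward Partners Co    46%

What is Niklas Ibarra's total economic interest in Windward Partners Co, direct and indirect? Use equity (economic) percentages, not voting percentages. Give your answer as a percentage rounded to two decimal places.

Niklas reaches Windward along 3 paths.
Via Stratus: 39% × 28% = 10.92%.
Via Vantage: 35% × 46% = 16.1%.
Via Stratus → Vantage: 39% × 19% × 46% = 3.4086%.
Total: 10.92% + 16.1% + 3.4086% = 30.4286%.
Rounded: 30.43%.

30.43%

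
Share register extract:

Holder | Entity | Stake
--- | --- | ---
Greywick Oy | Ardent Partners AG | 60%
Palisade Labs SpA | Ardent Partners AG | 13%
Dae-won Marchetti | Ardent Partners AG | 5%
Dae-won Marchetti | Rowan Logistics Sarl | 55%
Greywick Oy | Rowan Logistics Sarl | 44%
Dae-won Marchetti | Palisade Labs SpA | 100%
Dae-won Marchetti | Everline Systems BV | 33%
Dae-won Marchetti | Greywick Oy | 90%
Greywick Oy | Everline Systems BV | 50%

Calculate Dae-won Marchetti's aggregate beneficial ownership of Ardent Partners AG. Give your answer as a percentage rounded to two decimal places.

Dae-won reaches Ardent along 3 paths.
Direct stake: 5% = 5%.
Via Greywick: 90% × 60% = 54%.
Via Palisade: 100% × 13% = 13%.
Total: 5% + 54% + 13% = 72%.
Rounded: 72.00%.

72.00%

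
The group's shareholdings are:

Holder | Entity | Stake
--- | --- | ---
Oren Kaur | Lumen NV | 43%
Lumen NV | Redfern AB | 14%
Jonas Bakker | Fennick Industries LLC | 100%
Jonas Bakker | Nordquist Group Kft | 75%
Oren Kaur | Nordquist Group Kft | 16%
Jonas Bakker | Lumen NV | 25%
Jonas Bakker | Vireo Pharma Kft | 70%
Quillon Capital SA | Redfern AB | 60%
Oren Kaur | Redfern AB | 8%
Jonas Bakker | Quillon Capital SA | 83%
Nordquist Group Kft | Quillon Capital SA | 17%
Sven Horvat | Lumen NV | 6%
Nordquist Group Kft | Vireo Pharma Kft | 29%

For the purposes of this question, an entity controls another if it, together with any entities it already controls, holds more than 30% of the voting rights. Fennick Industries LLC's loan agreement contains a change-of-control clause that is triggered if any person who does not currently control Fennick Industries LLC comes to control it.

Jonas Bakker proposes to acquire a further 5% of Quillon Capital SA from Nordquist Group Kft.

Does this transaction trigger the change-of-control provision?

No

The purchase adds only to Jonas's holdings (Nordquist's stake shrinks), so Jonas is the only person who could newly come to control Fennick.
Jonas holds 100% of Fennick, so Jonas controls Fennick.
So Jonas already controls Fennick before the transaction.
After the purchase, Jonas's direct stake in Quillon rises to 83% + 5% = 88%, and Nordquist's stake falls to 12%.
Jonas controlled Fennick already, so this is not a new person acquiring control; every other person's position is unchanged or reduced.
No new person acquires control, so the clause is not triggered.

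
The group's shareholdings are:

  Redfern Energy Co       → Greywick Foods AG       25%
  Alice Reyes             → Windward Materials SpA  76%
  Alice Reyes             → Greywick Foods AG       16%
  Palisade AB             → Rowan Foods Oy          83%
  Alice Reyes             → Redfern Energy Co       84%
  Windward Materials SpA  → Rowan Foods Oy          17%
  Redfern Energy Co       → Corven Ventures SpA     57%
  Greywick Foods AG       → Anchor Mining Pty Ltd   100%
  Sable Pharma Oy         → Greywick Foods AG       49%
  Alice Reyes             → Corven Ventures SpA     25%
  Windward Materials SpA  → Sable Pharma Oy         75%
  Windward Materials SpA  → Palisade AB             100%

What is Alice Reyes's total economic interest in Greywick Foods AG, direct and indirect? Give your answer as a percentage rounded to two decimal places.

64.93%

Alice reaches Greywick along 3 paths.
Via Redfern: 84% × 25% = 21%.
Via Windward → Sable: 76% × 75% × 49% = 27.93%.
Direct stake: 16% = 16%.
Total: 21% + 27.93% + 16% = 64.93%.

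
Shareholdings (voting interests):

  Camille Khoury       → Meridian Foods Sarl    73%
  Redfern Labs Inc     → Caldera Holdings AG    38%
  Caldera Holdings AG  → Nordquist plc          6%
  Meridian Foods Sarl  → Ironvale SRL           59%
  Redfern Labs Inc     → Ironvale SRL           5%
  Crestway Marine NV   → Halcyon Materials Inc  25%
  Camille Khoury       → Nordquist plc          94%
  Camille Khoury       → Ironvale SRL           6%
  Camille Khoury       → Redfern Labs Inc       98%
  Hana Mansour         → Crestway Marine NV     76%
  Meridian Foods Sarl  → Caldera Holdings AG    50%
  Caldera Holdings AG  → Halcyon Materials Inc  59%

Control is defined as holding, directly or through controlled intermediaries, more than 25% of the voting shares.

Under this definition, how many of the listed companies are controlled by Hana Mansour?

1

Hana holds 76% of Crestway, so Hana controls Crestway.
No other company's threshold is met.
Hana controls 1 company.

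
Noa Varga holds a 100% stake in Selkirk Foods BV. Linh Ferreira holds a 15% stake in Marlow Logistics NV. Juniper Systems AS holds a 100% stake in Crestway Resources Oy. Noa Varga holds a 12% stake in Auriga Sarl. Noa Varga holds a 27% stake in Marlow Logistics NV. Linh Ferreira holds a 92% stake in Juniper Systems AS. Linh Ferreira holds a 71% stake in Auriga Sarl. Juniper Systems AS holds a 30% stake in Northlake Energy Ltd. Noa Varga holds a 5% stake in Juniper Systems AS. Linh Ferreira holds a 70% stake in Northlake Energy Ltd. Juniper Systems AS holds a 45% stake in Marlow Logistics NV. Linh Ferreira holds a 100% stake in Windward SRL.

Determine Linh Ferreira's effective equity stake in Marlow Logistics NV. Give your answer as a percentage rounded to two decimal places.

56.40%

Linh reaches Marlow along 2 paths.
Direct stake: 15% = 15%.
Via Juniper: 92% × 45% = 41.4%.
Total: 15% + 41.4% = 56.4%.
Rounded: 56.40%.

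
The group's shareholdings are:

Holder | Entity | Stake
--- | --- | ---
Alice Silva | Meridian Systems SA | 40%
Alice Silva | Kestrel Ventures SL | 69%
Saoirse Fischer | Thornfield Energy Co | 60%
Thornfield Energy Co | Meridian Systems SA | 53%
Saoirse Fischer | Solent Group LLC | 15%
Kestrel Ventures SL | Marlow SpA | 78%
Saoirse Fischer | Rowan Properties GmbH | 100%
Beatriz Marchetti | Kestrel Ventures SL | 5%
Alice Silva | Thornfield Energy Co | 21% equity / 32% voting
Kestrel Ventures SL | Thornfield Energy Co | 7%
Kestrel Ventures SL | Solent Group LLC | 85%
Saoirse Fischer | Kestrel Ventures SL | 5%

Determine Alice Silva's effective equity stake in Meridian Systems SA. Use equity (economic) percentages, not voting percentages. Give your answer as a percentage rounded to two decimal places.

53.69%

Alice reaches Meridian along 3 paths.
Direct stake: 40% = 40%.
Via Kestrel → Thornfield: 69% × 7% × 53% = 2.5599%.
Via Thornfield: 21% × 53% = 11.13%.
Total: 40% + 2.5599% + 11.13% = 53.6899%.
Rounded: 53.69%.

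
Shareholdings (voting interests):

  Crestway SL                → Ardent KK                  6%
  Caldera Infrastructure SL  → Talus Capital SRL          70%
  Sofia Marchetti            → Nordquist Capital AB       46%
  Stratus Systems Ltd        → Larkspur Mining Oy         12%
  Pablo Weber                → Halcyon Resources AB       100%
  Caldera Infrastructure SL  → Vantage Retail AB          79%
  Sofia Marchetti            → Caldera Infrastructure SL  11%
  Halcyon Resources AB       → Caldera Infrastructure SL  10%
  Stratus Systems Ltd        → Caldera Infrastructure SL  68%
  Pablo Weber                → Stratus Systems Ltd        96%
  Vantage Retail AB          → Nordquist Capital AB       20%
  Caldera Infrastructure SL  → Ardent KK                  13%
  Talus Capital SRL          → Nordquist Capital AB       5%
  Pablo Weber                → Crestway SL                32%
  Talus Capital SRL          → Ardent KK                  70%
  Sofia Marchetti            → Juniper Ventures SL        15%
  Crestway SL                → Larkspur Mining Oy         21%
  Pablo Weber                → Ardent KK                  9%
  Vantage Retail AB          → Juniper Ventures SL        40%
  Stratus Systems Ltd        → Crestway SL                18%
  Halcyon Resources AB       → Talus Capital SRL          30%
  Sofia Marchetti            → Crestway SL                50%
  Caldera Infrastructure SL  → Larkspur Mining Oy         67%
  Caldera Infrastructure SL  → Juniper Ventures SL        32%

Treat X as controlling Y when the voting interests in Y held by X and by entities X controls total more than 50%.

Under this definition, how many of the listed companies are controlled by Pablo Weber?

Pablo holds 100% of Halcyon, so Pablo controls Halcyon.
Pablo holds 96% of Stratus, so Pablo controls Stratus.
Stratus and Halcyon together hold 68% + 10% = 78% of Caldera, so Pablo controls Caldera.
Caldera and Halcyon together hold 70% + 30% = 100% of Talus, so Pablo controls Talus.
Stratus and Caldera together hold 12% + 67% = 79% of Larkspur, so Pablo controls Larkspur.
Caldera holds 79% of Vantage, so Pablo controls Vantage.
Talus and Pablo and Caldera together hold 70% + 9% + 13% = 92% of Ardent, so Pablo controls Ardent.
Vantage and Caldera together hold 40% + 32% = 72% of Juniper, so Pablo controls Juniper.
No other company's threshold is met.
Pablo controls 8 companies.

8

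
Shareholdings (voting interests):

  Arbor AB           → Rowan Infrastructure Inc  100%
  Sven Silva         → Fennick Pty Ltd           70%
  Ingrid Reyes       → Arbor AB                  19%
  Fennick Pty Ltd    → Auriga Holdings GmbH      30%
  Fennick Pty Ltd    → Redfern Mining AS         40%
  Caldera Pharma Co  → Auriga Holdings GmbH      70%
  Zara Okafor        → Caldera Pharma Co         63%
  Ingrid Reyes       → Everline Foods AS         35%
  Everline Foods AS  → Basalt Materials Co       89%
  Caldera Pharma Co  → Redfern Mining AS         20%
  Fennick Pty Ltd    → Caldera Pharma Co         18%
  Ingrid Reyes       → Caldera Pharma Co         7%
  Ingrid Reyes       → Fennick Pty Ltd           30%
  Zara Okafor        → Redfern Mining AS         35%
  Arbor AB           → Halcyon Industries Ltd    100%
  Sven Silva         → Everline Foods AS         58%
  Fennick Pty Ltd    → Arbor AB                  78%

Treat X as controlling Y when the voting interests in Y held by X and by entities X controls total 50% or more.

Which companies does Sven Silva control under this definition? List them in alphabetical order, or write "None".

Sven holds 70% of Fennick, so Sven controls Fennick.
Sven holds 58% of Everline, so Sven controls Everline.
Everline holds 89% of Basalt, so Sven controls Basalt.
Fennick holds 78% of Arbor, so Sven controls Arbor.
Arbor holds 100% of Halcyon, so Sven controls Halcyon.
Arbor holds 100% of Rowan, so Sven controls Rowan.
No other company's threshold is met.

Arbor AB, Basalt Materials Co, Everline Foods AS, Fennick Pty Ltd, Halcyon Industries Ltd, Rowan Infrastructure Inc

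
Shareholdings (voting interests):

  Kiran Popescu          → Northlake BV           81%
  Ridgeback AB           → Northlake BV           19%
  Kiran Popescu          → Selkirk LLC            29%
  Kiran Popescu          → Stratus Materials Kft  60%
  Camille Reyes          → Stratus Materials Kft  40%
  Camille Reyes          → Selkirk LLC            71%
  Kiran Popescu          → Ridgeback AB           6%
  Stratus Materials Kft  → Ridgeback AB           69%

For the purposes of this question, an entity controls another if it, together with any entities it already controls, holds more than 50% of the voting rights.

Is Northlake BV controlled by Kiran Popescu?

Yes

Kiran holds 60% of Stratus, so Kiran controls Stratus.
Kiran and Stratus together hold 6% + 69% = 75% of Ridgeback, so Kiran controls Ridgeback.
Ridgeback and Kiran together hold 19% + 81% = 100% of Northlake, so Kiran controls Northlake.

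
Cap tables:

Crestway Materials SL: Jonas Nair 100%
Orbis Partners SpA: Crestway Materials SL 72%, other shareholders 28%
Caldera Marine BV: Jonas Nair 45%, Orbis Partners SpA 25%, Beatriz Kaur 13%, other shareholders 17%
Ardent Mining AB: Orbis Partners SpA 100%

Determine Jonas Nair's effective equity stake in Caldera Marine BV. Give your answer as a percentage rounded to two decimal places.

63.00%

Jonas reaches Caldera along 2 paths.
Direct stake: 45% = 45%.
Via Crestway → Orbis: 100% × 72% × 25% = 18%.
Total: 45% + 18% = 63%.
Rounded: 63.00%.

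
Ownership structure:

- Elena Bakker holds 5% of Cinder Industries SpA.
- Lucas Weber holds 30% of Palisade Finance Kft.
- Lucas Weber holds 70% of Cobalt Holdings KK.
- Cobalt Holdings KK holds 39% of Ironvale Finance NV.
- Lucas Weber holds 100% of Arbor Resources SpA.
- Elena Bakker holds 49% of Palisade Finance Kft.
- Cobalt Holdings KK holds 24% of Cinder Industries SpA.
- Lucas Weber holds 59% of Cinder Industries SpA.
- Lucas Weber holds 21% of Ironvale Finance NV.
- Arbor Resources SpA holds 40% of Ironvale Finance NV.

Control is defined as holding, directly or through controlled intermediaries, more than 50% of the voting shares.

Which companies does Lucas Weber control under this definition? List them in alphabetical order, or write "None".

Arbor Resources SpA, Cinder Industries SpA, Cobalt Holdings KK, Ironvale Finance NV

Lucas holds 100% of Arbor, so Lucas controls Arbor.
Lucas holds 70% of Cobalt, so Lucas controls Cobalt.
Lucas and Cobalt and Arbor together hold 21% + 39% + 40% = 100% of Ironvale, so Lucas controls Ironvale.
Cobalt and Lucas together hold 24% + 59% = 83% of Cinder, so Lucas controls Cinder.
No other company's threshold is met.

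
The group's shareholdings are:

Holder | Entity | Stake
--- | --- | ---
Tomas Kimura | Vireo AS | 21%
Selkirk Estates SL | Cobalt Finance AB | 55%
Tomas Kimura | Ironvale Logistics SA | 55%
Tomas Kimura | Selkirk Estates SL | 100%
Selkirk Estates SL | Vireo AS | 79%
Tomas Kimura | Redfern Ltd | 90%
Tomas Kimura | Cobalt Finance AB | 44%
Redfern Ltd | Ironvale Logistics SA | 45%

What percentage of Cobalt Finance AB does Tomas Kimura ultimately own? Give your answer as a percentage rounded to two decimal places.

Tomas reaches Cobalt along 2 paths.
Via Selkirk: 100% × 55% = 55%.
Direct stake: 44% = 44%.
Total: 55% + 44% = 99%.
Rounded: 99.00%.

99.00%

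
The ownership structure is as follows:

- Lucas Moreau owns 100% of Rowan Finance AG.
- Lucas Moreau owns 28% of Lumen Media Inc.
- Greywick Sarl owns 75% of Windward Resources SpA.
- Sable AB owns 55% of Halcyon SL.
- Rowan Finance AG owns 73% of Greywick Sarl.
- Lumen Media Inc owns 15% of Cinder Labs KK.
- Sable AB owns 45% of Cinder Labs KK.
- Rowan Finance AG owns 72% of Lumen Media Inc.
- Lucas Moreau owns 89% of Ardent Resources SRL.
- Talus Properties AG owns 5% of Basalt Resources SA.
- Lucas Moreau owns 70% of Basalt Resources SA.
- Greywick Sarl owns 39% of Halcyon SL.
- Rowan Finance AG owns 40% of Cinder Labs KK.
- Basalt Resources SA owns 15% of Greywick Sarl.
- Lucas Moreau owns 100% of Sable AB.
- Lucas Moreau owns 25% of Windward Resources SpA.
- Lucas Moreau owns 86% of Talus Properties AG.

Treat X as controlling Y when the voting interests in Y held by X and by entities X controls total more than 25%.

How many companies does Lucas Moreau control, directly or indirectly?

10

Lucas holds 86% of Talus, so Lucas controls Talus.
Lucas holds 100% of Rowan, so Lucas controls Rowan.
Talus and Lucas together hold 5% + 70% = 75% of Basalt, so Lucas controls Basalt.
Lucas holds 89% of Ardent, so Lucas controls Ardent.
Rowan and Lucas together hold 72% + 28% = 100% of Lumen, so Lucas controls Lumen.
Rowan and Basalt together hold 73% + 15% = 88% of Greywick, so Lucas controls Greywick.
Lucas holds 100% of Sable, so Lucas controls Sable.
Lucas and Greywick together hold 25% + 75% = 100% of Windward, so Lucas controls Windward.
Lumen and Rowan and Sable together hold 15% + 40% + 45% = 100% of Cinder, so Lucas controls Cinder.
Sable and Greywick together hold 55% + 39% = 94% of Halcyon, so Lucas controls Halcyon.
Lucas controls 10 companies.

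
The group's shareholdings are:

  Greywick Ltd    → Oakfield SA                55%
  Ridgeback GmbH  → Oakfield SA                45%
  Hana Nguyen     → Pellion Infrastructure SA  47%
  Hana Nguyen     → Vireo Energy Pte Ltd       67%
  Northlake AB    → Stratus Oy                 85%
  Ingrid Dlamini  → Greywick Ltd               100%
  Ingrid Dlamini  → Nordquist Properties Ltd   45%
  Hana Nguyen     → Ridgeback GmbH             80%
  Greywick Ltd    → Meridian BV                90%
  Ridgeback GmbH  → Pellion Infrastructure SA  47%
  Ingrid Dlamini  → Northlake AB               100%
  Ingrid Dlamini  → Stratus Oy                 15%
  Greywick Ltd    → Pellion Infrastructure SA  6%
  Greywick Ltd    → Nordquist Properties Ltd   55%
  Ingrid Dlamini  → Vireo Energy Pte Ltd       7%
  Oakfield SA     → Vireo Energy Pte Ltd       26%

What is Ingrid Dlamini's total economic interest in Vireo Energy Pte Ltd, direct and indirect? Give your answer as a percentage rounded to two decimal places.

21.30%

Ingrid reaches Vireo along 2 paths.
Direct stake: 7% = 7%.
Via Greywick → Oakfield: 100% × 55% × 26% = 14.3%.
Total: 7% + 14.3% = 21.3%.
Rounded: 21.30%.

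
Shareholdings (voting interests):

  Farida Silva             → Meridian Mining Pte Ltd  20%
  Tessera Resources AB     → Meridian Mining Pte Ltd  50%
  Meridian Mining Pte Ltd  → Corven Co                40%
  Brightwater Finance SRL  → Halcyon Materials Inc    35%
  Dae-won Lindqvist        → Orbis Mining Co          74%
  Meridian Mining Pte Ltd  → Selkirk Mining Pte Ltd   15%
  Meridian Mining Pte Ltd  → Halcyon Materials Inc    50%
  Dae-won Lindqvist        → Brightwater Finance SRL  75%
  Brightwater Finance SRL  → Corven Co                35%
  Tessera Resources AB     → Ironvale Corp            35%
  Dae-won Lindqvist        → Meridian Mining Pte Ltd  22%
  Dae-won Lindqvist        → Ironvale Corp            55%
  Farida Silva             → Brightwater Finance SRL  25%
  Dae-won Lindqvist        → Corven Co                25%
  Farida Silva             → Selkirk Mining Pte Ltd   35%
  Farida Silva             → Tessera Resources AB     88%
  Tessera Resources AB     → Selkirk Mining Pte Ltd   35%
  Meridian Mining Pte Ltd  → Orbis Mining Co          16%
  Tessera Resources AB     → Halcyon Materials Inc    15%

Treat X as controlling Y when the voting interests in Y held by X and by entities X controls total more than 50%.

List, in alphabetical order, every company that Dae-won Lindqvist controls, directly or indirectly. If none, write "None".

Dae-won holds 75% of Brightwater, so Dae-won controls Brightwater.
Dae-won holds 74% of Orbis, so Dae-won controls Orbis.
Brightwater and Dae-won together hold 35% + 25% = 60% of Corven, so Dae-won controls Corven.
Dae-won holds 55% of Ironvale, so Dae-won controls Ironvale.
No other company's threshold is met.

Brightwater Finance SRL, Corven Co, Ironvale Corp, Orbis Mining Co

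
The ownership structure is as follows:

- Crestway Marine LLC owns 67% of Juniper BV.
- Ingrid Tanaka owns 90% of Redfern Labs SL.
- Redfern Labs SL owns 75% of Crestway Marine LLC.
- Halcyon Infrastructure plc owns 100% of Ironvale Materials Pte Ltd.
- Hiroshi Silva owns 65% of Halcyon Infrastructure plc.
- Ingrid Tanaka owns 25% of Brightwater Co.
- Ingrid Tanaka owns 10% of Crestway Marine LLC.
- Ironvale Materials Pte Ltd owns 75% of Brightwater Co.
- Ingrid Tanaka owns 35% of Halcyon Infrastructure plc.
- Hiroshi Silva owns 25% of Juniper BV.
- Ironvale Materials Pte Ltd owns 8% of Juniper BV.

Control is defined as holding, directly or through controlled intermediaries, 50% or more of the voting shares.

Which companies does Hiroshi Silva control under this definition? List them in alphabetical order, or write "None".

Hiroshi holds 65% of Halcyon, so Hiroshi controls Halcyon.
Halcyon holds 100% of Ironvale, so Hiroshi controls Ironvale.
Ironvale holds 75% of Brightwater, so Hiroshi controls Brightwater.
No other company's threshold is met.

Brightwater Co, Halcyon Infrastructure plc, Ironvale Materials Pte Ltd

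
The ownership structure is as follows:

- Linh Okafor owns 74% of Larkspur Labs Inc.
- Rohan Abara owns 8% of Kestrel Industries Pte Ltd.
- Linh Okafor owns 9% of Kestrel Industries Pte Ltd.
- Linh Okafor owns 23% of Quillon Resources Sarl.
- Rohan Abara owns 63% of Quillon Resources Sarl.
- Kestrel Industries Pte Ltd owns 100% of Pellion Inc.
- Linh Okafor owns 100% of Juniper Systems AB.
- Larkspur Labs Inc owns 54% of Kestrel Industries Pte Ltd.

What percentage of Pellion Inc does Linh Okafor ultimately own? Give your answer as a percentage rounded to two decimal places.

Linh reaches Pellion along 2 paths.
Via Kestrel: 9% × 100% = 9%.
Via Larkspur → Kestrel: 74% × 54% × 100% = 39.96%.
Total: 9% + 39.96% = 48.96%.

48.96%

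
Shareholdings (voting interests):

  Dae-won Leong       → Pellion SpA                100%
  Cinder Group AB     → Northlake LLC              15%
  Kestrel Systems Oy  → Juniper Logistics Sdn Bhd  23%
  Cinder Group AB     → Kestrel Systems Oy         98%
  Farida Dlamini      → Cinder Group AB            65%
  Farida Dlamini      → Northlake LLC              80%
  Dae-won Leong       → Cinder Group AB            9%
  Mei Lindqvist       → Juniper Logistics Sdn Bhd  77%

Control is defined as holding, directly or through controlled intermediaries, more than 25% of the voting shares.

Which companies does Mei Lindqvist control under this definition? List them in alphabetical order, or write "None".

Juniper Logistics Sdn Bhd

Mei holds 77% of Juniper, so Mei controls Juniper.
No other company's threshold is met.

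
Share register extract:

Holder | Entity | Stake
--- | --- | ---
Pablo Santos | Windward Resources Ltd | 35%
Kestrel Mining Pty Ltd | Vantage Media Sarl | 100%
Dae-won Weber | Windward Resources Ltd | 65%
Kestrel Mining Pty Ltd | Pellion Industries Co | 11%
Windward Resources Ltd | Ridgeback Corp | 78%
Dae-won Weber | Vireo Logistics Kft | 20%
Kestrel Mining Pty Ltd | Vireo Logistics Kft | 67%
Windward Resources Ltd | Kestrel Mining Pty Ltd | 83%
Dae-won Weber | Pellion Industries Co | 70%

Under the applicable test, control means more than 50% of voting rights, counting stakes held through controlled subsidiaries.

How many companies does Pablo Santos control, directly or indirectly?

0

Pablo's largest direct stake is 35% in Windward, which does not meet the threshold.
Pablo controls 0 companies.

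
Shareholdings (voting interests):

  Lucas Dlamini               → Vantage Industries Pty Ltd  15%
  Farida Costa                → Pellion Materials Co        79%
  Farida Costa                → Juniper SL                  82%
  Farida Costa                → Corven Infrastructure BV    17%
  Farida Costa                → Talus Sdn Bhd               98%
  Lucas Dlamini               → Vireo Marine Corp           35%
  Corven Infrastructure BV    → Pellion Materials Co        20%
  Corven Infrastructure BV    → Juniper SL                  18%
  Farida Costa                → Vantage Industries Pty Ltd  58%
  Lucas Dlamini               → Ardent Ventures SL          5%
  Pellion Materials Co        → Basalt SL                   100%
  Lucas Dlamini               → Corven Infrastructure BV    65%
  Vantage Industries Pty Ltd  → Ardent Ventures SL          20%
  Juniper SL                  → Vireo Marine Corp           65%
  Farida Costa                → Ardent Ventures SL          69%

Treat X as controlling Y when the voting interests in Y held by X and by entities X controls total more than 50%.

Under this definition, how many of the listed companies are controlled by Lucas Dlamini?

1

Lucas holds 65% of Corven, so Lucas controls Corven.
No other company's threshold is met.
Lucas controls 1 company.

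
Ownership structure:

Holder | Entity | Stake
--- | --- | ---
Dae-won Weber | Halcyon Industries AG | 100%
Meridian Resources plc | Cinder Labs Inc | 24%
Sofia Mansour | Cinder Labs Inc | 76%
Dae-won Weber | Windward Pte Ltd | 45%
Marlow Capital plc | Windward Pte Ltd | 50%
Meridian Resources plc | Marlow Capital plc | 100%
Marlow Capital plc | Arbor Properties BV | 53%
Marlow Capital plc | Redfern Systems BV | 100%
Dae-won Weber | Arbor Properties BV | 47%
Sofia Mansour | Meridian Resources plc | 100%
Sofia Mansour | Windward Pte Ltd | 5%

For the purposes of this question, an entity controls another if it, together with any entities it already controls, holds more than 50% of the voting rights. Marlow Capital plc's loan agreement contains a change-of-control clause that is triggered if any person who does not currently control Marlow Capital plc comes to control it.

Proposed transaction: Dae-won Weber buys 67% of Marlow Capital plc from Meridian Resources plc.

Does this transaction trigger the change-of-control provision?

Yes

The purchase adds only to Dae-won's holdings (Meridian's stake shrinks), so Dae-won is the only person who could newly come to control Marlow.
Dae-won holds 100% of Halcyon, so Dae-won controls Halcyon.
Neither Dae-won nor any entity Dae-won controls holds any voting interest in Marlow.
So before the transaction, Dae-won does not control Marlow.
After the purchase, Dae-won holds 67% of Marlow directly, and Meridian's stake falls to 33%.
Dae-won holds 67% of Marlow, so Dae-won controls Marlow.
Dae-won did not control Marlow before and does after, so the clause is triggered.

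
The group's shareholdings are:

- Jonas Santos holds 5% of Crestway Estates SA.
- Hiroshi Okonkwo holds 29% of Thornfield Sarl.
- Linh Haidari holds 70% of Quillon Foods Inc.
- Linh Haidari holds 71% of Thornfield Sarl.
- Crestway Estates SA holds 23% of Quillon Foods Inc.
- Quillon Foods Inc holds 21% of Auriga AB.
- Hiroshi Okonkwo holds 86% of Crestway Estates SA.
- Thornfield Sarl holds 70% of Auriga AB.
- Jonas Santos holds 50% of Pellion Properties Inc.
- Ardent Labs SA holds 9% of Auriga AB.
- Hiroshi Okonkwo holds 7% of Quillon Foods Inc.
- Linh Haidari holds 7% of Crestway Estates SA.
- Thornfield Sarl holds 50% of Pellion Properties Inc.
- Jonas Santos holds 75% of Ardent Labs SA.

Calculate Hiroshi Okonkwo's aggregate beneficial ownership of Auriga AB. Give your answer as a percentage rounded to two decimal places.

25.92%

Hiroshi reaches Auriga along 3 paths.
Via Quillon: 7% × 21% = 1.47%.
Via Crestway → Quillon: 86% × 23% × 21% = 4.1538%.
Via Thornfield: 29% × 70% = 20.3%.
Total: 1.47% + 4.1538% + 20.3% = 25.9238%.
Rounded: 25.92%.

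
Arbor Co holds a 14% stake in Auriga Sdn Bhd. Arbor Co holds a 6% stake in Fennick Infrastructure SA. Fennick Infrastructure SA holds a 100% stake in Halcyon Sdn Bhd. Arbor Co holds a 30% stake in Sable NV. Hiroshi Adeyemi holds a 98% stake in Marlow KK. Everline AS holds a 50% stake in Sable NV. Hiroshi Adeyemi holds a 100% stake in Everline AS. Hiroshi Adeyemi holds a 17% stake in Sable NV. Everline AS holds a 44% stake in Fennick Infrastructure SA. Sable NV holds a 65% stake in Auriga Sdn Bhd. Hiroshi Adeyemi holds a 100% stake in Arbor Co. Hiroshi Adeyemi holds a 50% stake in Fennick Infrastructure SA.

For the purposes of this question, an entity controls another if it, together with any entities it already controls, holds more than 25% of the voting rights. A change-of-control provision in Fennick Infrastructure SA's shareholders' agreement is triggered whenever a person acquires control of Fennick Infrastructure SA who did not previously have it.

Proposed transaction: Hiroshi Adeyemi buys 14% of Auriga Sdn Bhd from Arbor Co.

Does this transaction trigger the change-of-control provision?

The purchase adds only to Hiroshi's holdings (Arbor's stake shrinks), so Hiroshi is the only person who could newly come to control Fennick.
Hiroshi holds 100% of Everline, so Hiroshi controls Everline.
Hiroshi holds 100% of Arbor, so Hiroshi controls Arbor.
Everline and Hiroshi and Arbor together hold 44% + 50% + 6% = 100% of Fennick, so Hiroshi controls Fennick.
So Hiroshi already controls Fennick before the transaction.
After the purchase, Hiroshi holds 14% of Auriga directly, and Arbor's stake falls to 0%.
Hiroshi controlled Fennick already, so this is not a new person acquiring control; every other person's position is unchanged or reduced.
No new person acquires control, so the clause is not triggered.

No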